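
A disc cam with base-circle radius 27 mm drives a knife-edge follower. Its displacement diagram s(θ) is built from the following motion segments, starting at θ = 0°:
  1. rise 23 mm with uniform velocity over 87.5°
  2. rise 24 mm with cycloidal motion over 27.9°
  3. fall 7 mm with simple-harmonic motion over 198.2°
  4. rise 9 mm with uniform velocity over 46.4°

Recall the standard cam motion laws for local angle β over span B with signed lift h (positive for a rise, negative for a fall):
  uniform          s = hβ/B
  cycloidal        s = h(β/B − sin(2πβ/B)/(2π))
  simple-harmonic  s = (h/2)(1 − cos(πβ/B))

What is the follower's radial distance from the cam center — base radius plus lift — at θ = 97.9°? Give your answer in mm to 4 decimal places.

seg 1 [0°–87.5°] uniform, h=23: full span → s += 23 → s = 23.0000
seg 2 [87.5°–115.4°] cycloidal, h=24: θ=97.9° here. β=10.4, B=27.9. 24·(0.3728 − sin(2π·0.3728)/(2π)) = 6.2075 → s = 29.2075
radial distance = base radius + s = 27 + 29.2075 = 56.2075

56.2075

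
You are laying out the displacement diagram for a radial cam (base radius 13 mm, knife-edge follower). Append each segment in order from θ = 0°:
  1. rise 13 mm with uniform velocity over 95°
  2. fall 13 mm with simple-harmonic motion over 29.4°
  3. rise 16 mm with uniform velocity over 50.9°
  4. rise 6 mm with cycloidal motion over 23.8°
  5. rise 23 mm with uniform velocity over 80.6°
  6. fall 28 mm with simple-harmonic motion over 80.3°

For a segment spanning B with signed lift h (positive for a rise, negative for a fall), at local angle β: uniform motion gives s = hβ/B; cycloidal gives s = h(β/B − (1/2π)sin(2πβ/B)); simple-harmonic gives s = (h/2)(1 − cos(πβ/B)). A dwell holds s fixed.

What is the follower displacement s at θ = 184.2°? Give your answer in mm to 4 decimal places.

seg 1 [0°–95°] uniform, h=13: full span → s += 13 → s = 13.0000
seg 2 [95°–124.4°] simple-harmonic, h=-13: full span → s += -13 → s = 0.0000
seg 3 [124.4°–175.3°] uniform, h=16: full span → s += 16 → s = 16.0000
seg 4 [175.3°–199.1°] cycloidal, h=6: θ=184.2° here. β=8.9, B=23.8. 6·(0.3739 − sin(2π·0.3739)/(2π)) = 1.5640 → s = 17.5640

17.5640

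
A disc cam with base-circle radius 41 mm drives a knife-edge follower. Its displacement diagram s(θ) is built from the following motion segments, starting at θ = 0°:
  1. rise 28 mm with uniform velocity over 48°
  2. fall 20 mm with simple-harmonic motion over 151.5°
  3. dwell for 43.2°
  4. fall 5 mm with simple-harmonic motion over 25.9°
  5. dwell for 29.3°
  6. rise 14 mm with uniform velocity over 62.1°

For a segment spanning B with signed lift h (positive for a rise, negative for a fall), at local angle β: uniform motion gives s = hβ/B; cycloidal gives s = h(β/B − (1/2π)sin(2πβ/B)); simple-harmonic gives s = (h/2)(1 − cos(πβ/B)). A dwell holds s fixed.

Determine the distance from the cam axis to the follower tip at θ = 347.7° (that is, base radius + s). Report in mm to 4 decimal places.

seg 1 [0°–48°] uniform, h=28: full span → s += 28 → s = 28.0000
seg 2 [48°–199.5°] simple-harmonic, h=-20: full span → s += -20 → s = 8.0000
seg 3 [199.5°–242.7°] dwell: s stays 8.0000
seg 4 [242.7°–268.6°] simple-harmonic, h=-5: full span → s += -5 → s = 3.0000
seg 5 [268.6°–297.9°] dwell: s stays 3.0000
seg 6 [297.9°–360°] uniform, h=14: θ=347.7° here. β=49.8, B=62.1. 14·49.8/62.1 = 11.2271 → s = 14.2271
radial distance = base radius + s = 41 + 14.2271 = 55.2271

55.2271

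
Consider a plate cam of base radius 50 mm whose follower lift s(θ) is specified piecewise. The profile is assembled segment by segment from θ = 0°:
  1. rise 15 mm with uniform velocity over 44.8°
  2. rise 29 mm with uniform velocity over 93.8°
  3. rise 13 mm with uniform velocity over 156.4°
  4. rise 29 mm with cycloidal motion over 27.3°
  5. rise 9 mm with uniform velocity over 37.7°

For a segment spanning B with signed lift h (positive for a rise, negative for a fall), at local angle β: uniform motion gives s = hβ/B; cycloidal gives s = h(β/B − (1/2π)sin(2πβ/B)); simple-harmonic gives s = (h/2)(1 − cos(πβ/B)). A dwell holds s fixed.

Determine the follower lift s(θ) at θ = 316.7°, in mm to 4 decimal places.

seg 1 [0°–44.8°] uniform, h=15: full span → s += 15 → s = 15.0000
seg 2 [44.8°–138.6°] uniform, h=29: full span → s += 29 → s = 44.0000
seg 3 [138.6°–295°] uniform, h=13: full span → s += 13 → s = 57.0000
seg 4 [295°–322.3°] cycloidal, h=29: θ=316.7° here. β=21.7, B=27.3. 29·(0.7949 − sin(2π·0.7949)/(2π)) = 27.4845 → s = 84.4845

84.4845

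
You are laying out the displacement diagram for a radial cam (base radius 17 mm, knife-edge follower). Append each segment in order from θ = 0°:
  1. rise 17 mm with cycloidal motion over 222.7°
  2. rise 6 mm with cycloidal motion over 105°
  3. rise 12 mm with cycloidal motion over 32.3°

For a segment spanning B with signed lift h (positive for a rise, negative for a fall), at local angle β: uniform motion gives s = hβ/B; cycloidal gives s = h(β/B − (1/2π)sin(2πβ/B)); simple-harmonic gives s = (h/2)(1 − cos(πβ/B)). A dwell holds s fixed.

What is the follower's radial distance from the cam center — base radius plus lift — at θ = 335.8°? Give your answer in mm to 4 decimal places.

seg 1 [0°–222.7°] cycloidal, h=17: full span → s += 17 → s = 17.0000
seg 2 [222.7°–327.7°] cycloidal, h=6: full span → s += 6 → s = 23.0000
seg 3 [327.7°–360°] cycloidal, h=12: θ=335.8° here. β=8.1, B=32.3. 12·(0.2508 − sin(2π·0.2508)/(2π)) = 1.0995 → s = 24.0995
radial distance = base radius + s = 17 + 24.0995 = 41.0995

41.0995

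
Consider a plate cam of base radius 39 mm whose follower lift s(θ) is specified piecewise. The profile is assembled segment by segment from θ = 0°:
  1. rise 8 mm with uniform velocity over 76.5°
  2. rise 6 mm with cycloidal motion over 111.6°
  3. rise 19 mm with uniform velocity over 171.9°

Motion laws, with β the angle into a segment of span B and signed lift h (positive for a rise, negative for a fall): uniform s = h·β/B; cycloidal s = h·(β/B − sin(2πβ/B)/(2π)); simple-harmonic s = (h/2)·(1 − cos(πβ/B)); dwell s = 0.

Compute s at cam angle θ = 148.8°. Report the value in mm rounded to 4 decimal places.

seg 1 [0°–76.5°] uniform, h=8: full span → s += 8 → s = 8.0000
seg 2 [76.5°–188.1°] cycloidal, h=6: θ=148.8° here. β=72.3, B=111.6. 6·(0.6478 − sin(2π·0.6478)/(2π)) = 4.6520 → s = 12.6520

12.6520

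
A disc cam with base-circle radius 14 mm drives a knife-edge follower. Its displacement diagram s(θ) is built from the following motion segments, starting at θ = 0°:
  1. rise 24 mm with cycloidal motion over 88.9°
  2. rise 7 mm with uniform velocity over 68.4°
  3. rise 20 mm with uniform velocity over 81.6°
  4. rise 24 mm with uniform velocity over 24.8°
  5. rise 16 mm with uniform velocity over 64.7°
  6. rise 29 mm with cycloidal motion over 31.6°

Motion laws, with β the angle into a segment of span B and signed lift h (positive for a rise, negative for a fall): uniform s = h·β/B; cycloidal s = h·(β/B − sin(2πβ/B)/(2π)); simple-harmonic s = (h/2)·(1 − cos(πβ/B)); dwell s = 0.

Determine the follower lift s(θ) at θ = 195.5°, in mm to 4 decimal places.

seg 1 [0°–88.9°] cycloidal, h=24: full span → s += 24 → s = 24.0000
seg 2 [88.9°–157.3°] uniform, h=7: full span → s += 7 → s = 31.0000
seg 3 [157.3°–238.9°] uniform, h=20: θ=195.5° here. β=38.2, B=81.6. 20·38.2/81.6 = 9.3627 → s = 40.3627

40.3627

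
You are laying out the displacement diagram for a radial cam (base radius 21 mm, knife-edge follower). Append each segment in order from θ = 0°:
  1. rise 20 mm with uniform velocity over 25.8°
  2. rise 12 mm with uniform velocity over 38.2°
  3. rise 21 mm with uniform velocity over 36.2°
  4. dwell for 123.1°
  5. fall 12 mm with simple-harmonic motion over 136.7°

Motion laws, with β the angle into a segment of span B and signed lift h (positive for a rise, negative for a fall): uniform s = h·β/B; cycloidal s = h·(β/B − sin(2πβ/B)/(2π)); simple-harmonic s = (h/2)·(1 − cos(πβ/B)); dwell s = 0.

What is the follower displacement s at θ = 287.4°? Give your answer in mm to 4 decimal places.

seg 1 [0°–25.8°] uniform, h=20: full span → s += 20 → s = 20.0000
seg 2 [25.8°–64°] uniform, h=12: full span → s += 12 → s = 32.0000
seg 3 [64°–100.2°] uniform, h=21: full span → s += 21 → s = 53.0000
seg 4 [100.2°–223.3°] dwell: s stays 53.0000
seg 5 [223.3°–360°] simple-harmonic, h=-12: θ=287.4° here. β=64.1, B=136.7. -12/2·(1 − cos(π·0.4689)) = -5.4149 → s = 47.5851

47.5851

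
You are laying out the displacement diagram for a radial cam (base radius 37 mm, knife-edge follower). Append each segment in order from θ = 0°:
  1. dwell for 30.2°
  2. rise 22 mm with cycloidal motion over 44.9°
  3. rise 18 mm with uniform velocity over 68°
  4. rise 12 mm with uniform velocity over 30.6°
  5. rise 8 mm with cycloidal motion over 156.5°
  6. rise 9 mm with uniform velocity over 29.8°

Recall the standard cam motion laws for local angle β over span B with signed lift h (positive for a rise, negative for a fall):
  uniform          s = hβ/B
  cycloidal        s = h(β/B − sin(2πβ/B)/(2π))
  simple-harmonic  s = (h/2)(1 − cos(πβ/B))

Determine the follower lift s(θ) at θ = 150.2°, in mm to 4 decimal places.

seg 1 [0°–30.2°] dwell: s stays 0.0000
seg 2 [30.2°–75.1°] cycloidal, h=22: full span → s += 22 → s = 22.0000
seg 3 [75.1°–143.1°] uniform, h=18: full span → s += 18 → s = 40.0000
seg 4 [143.1°–173.7°] uniform, h=12: θ=150.2° here. β=7.1, B=30.6. 12·7.1/30.6 = 2.7843 → s = 42.7843

42.7843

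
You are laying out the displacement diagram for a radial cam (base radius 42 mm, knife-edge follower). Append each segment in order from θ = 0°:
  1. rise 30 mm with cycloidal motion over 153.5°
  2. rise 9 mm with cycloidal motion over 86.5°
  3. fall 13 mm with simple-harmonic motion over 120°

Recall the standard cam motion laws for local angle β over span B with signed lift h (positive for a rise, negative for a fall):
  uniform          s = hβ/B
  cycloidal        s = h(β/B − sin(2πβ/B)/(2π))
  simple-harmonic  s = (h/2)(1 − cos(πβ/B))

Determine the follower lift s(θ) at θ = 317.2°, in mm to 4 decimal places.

seg 1 [0°–153.5°] cycloidal, h=30: full span → s += 30 → s = 30.0000
seg 2 [153.5°–240°] cycloidal, h=9: full span → s += 9 → s = 39.0000
seg 3 [240°–360°] simple-harmonic, h=-13: θ=317.2° here. β=77.2, B=120. -13/2·(1 − cos(π·0.6433)) = -9.3290 → s = 29.6710

29.6710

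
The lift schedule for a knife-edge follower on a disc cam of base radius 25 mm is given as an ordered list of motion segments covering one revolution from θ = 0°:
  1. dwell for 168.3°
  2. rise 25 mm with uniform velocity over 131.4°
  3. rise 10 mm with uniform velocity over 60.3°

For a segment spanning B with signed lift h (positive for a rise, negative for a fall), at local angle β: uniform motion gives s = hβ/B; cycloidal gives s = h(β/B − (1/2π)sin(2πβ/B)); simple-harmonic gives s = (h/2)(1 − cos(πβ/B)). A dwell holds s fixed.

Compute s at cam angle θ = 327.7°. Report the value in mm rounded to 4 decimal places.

seg 1 [0°–168.3°] dwell: s stays 0.0000
seg 2 [168.3°–299.7°] uniform, h=25: full span → s += 25 → s = 25.0000
seg 3 [299.7°–360°] uniform, h=10: θ=327.7° here. β=28, B=60.3. 10·28/60.3 = 4.6434 → s = 29.6434

29.6434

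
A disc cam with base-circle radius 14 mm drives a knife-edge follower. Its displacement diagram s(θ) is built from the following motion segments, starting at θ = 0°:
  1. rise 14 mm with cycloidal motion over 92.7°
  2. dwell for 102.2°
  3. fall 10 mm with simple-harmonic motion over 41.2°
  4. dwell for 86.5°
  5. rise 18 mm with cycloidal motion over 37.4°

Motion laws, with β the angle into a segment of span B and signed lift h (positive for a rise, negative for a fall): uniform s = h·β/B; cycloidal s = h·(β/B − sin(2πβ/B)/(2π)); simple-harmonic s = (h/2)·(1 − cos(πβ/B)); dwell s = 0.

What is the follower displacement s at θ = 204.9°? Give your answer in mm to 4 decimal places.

seg 1 [0°–92.7°] cycloidal, h=14: full span → s += 14 → s = 14.0000
seg 2 [92.7°–194.9°] dwell: s stays 14.0000
seg 3 [194.9°–236.1°] simple-harmonic, h=-10: θ=204.9° here. β=10, B=41.2. -10/2·(1 − cos(π·0.2427)) = -1.3845 → s = 12.6155

12.6155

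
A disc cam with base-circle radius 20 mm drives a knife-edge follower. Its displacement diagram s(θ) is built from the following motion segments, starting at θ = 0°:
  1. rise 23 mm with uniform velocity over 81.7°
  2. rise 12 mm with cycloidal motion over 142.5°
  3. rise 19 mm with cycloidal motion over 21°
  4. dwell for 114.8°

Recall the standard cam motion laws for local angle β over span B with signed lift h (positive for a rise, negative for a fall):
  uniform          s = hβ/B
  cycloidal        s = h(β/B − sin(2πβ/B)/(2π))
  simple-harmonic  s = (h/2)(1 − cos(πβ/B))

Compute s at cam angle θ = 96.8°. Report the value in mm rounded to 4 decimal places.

seg 1 [0°–81.7°] uniform, h=23: full span → s += 23 → s = 23.0000
seg 2 [81.7°–224.2°] cycloidal, h=12: θ=96.8° here. β=15.1, B=142.5. 12·(0.1060 − sin(2π·0.1060)/(2π)) = 0.0919 → s = 23.0919

23.0919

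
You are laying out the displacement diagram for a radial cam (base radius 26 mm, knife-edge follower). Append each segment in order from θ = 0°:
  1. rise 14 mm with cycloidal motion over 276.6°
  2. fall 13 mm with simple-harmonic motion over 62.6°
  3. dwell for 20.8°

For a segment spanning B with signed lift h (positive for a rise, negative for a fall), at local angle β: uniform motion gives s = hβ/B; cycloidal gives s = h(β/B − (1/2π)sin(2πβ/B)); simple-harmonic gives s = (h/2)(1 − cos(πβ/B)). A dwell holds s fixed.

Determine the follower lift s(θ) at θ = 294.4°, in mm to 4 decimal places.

seg 1 [0°–276.6°] cycloidal, h=14: full span → s += 14 → s = 14.0000
seg 2 [276.6°–339.2°] simple-harmonic, h=-13: θ=294.4° here. β=17.8, B=62.6. -13/2·(1 − cos(π·0.2843)) = -2.4255 → s = 11.5745

11.5745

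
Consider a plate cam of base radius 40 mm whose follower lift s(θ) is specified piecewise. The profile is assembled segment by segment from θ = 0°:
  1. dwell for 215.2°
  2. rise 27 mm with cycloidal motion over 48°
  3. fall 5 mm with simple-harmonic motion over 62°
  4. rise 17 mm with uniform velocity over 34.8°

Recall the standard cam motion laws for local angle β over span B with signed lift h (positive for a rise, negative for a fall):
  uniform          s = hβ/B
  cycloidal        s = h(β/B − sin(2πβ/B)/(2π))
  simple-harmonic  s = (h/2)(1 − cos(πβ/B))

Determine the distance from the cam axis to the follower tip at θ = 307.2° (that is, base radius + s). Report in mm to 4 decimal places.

seg 1 [0°–215.2°] dwell: s stays 0.0000
seg 2 [215.2°–263.2°] cycloidal, h=27: full span → s += 27 → s = 27.0000
seg 3 [263.2°–325.2°] simple-harmonic, h=-5: θ=307.2° here. β=44, B=62. -5/2·(1 − cos(π·0.7097)) = -4.0303 → s = 22.9697
radial distance = base radius + s = 40 + 22.9697 = 62.9697

62.9697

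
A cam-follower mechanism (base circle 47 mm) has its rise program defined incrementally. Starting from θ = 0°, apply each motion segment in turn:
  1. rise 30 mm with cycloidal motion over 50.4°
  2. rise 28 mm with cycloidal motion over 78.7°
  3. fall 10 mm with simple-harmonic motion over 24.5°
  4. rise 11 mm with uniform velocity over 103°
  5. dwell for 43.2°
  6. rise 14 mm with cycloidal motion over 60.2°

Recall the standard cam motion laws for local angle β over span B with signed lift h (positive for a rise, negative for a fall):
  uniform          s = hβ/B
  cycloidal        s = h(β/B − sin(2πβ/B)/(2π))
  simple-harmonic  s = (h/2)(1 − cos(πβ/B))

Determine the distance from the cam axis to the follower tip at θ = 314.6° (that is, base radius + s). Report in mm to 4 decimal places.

seg 1 [0°–50.4°] cycloidal, h=30: full span → s += 30 → s = 30.0000
seg 2 [50.4°–129.1°] cycloidal, h=28: full span → s += 28 → s = 58.0000
seg 3 [129.1°–153.6°] simple-harmonic, h=-10: full span → s += -10 → s = 48.0000
seg 4 [153.6°–256.6°] uniform, h=11: full span → s += 11 → s = 59.0000
seg 5 [256.6°–299.8°] dwell: s stays 59.0000
seg 6 [299.8°–360°] cycloidal, h=14: θ=314.6° here. β=14.8, B=60.2. 14·(0.2458 − sin(2π·0.2458)/(2π)) = 1.2144 → s = 60.2144
radial distance = base radius + s = 47 + 60.2144 = 107.2144

107.2144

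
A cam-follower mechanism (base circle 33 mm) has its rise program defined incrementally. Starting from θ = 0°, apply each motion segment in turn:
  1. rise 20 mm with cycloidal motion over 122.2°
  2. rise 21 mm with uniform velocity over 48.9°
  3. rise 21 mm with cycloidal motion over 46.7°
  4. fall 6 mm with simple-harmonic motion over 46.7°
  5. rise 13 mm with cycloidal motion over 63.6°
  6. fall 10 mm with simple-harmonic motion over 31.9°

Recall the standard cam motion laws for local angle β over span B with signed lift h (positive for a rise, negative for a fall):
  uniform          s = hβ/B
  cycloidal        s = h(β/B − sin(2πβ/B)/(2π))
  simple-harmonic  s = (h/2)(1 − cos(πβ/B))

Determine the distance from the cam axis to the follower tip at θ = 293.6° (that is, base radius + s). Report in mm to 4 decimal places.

seg 1 [0°–122.2°] cycloidal, h=20: full span → s += 20 → s = 20.0000
seg 2 [122.2°–171.1°] uniform, h=21: full span → s += 21 → s = 41.0000
seg 3 [171.1°–217.8°] cycloidal, h=21: full span → s += 21 → s = 62.0000
seg 4 [217.8°–264.5°] simple-harmonic, h=-6: full span → s += -6 → s = 56.0000
seg 5 [264.5°–328.1°] cycloidal, h=13: θ=293.6° here. β=29.1, B=63.6. 13·(0.4575 − sin(2π·0.4575)/(2π)) = 5.4027 → s = 61.4027
radial distance = base radius + s = 33 + 61.4027 = 94.4027

94.4027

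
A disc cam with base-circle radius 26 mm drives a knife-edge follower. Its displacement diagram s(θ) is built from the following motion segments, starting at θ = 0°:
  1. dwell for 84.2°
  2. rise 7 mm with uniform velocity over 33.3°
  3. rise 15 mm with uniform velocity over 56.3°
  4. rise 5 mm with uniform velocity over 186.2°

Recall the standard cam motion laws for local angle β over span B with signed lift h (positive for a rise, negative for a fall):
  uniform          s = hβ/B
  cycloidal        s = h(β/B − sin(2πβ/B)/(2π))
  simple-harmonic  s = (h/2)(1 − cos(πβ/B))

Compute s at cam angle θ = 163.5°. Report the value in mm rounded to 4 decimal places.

seg 1 [0°–84.2°] dwell: s stays 0.0000
seg 2 [84.2°–117.5°] uniform, h=7: full span → s += 7 → s = 7.0000
seg 3 [117.5°–173.8°] uniform, h=15: θ=163.5° here. β=46, B=56.3. 15·46/56.3 = 12.2558 → s = 19.2558

19.2558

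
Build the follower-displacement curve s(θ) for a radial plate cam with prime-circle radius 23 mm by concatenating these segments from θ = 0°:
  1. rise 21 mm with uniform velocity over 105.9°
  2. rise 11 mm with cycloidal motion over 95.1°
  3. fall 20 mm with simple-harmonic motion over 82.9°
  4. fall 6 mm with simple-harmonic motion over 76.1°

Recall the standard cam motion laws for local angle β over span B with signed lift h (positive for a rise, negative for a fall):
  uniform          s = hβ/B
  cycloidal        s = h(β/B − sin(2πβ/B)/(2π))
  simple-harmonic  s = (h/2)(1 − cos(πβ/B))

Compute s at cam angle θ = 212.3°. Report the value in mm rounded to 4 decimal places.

seg 1 [0°–105.9°] uniform, h=21: full span → s += 21 → s = 21.0000
seg 2 [105.9°–201°] cycloidal, h=11: full span → s += 11 → s = 32.0000
seg 3 [201°–283.9°] simple-harmonic, h=-20: θ=212.3° here. β=11.3, B=82.9. -20/2·(1 − cos(π·0.1363)) = -0.9030 → s = 31.0970

31.0970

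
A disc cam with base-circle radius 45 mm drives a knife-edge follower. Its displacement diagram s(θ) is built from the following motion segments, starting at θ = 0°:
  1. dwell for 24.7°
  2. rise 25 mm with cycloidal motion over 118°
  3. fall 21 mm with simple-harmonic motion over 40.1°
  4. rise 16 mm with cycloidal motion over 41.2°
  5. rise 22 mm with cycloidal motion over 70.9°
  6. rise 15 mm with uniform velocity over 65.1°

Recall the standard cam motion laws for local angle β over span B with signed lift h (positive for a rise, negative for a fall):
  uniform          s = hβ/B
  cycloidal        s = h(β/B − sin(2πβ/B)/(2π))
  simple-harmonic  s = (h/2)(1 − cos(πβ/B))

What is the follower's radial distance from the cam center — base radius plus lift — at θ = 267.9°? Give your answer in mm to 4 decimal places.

seg 1 [0°–24.7°] dwell: s stays 0.0000
seg 2 [24.7°–142.7°] cycloidal, h=25: full span → s += 25 → s = 25.0000
seg 3 [142.7°–182.8°] simple-harmonic, h=-21: full span → s += -21 → s = 4.0000
seg 4 [182.8°–224°] cycloidal, h=16: full span → s += 16 → s = 20.0000
seg 5 [224°–294.9°] cycloidal, h=22: θ=267.9° here. β=43.9, B=70.9. 22·(0.6192 − sin(2π·0.6192)/(2π)) = 16.0057 → s = 36.0057
radial distance = base radius + s = 45 + 36.0057 = 81.0057

81.0057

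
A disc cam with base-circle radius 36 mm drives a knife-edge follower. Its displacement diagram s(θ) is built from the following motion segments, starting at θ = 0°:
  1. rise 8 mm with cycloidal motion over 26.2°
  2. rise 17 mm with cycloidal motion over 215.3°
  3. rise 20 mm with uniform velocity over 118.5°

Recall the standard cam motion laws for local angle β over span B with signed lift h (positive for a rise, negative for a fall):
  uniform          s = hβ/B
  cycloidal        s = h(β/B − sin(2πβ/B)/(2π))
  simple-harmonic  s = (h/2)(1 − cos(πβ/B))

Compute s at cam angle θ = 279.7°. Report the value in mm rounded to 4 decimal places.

seg 1 [0°–26.2°] cycloidal, h=8: full span → s += 8 → s = 8.0000
seg 2 [26.2°–241.5°] cycloidal, h=17: full span → s += 17 → s = 25.0000
seg 3 [241.5°–360°] uniform, h=20: θ=279.7° here. β=38.2, B=118.5. 20·38.2/118.5 = 6.4473 → s = 31.4473

31.4473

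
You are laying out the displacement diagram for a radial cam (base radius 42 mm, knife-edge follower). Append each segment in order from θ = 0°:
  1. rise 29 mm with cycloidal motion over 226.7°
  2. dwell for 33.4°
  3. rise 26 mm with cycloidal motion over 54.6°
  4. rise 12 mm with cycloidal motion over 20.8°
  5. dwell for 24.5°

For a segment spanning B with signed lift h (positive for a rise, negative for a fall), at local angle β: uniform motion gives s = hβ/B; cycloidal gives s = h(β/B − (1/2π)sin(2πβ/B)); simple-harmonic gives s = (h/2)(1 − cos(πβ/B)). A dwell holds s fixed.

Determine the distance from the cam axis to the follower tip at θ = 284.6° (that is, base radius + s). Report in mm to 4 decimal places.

seg 1 [0°–226.7°] cycloidal, h=29: full span → s += 29 → s = 29.0000
seg 2 [226.7°–260.1°] dwell: s stays 29.0000
seg 3 [260.1°–314.7°] cycloidal, h=26: θ=284.6° here. β=24.5, B=54.6. 26·(0.4487 − sin(2π·0.4487)/(2π)) = 10.3563 → s = 39.3563
radial distance = base radius + s = 42 + 39.3563 = 81.3563

81.3563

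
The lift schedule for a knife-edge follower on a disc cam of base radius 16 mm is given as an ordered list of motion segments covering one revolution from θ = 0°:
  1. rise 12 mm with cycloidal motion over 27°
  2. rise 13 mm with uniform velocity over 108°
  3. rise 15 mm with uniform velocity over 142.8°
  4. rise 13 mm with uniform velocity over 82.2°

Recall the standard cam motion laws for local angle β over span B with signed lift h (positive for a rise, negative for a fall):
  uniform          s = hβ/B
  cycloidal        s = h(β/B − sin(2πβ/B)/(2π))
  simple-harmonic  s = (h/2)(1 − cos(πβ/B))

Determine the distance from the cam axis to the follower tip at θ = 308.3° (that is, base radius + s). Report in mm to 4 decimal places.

seg 1 [0°–27°] cycloidal, h=12: full span → s += 12 → s = 12.0000
seg 2 [27°–135°] uniform, h=13: full span → s += 13 → s = 25.0000
seg 3 [135°–277.8°] uniform, h=15: full span → s += 15 → s = 40.0000
seg 4 [277.8°–360°] uniform, h=13: θ=308.3° here. β=30.5, B=82.2. 13·30.5/82.2 = 4.8236 → s = 44.8236
radial distance = base radius + s = 16 + 44.8236 = 60.8236

60.8236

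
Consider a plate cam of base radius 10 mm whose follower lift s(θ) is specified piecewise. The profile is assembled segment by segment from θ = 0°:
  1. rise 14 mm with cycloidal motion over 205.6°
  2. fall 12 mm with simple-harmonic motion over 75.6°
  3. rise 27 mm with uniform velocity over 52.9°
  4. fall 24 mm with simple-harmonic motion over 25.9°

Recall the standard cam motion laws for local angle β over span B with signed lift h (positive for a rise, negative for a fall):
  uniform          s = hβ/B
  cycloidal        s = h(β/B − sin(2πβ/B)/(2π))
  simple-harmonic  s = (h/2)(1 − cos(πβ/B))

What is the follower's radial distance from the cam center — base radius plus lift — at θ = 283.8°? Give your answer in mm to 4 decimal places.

seg 1 [0°–205.6°] cycloidal, h=14: full span → s += 14 → s = 14.0000
seg 2 [205.6°–281.2°] simple-harmonic, h=-12: full span → s += -12 → s = 2.0000
seg 3 [281.2°–334.1°] uniform, h=27: θ=283.8° here. β=2.6, B=52.9. 27·2.6/52.9 = 1.3270 → s = 3.3270
radial distance = base radius + s = 10 + 3.3270 = 13.3270

13.3270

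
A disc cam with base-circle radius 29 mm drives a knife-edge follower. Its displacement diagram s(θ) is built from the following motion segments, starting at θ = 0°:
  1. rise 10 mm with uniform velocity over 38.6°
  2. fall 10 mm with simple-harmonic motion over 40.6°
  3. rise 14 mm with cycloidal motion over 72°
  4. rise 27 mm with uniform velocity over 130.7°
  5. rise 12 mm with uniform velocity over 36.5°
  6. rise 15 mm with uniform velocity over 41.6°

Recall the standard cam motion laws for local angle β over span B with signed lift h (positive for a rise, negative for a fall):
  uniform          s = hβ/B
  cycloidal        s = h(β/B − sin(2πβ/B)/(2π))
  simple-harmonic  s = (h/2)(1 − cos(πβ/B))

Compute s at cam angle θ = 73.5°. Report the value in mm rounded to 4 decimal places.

seg 1 [0°–38.6°] uniform, h=10: full span → s += 10 → s = 10.0000
seg 2 [38.6°–79.2°] simple-harmonic, h=-10: θ=73.5° here. β=34.9, B=40.6. -10/2·(1 − cos(π·0.8596)) = -9.5215 → s = 0.4785

0.4785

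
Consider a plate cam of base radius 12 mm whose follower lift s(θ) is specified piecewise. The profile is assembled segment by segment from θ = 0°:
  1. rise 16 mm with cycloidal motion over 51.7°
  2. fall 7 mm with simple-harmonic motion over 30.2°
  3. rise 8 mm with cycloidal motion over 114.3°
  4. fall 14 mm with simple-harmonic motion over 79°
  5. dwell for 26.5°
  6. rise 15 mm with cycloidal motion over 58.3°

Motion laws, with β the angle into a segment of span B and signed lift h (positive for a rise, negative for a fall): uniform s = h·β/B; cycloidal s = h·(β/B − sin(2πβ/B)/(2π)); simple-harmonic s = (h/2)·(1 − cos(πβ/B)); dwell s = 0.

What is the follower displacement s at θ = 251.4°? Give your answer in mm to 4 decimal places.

seg 1 [0°–51.7°] cycloidal, h=16: full span → s += 16 → s = 16.0000
seg 2 [51.7°–81.9°] simple-harmonic, h=-7: full span → s += -7 → s = 9.0000
seg 3 [81.9°–196.2°] cycloidal, h=8: full span → s += 8 → s = 17.0000
seg 4 [196.2°–275.2°] simple-harmonic, h=-14: θ=251.4° here. β=55.2, B=79. -14/2·(1 − cos(π·0.6987)) = -11.0919 → s = 5.9081

5.9081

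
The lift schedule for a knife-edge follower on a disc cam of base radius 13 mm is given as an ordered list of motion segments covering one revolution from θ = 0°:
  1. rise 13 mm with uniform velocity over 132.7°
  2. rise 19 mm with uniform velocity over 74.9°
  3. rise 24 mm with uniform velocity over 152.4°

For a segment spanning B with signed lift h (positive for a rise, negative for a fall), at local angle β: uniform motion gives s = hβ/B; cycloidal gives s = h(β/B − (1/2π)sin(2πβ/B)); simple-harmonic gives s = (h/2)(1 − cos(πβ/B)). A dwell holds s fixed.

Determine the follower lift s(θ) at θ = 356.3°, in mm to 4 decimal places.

seg 1 [0°–132.7°] uniform, h=13: full span → s += 13 → s = 13.0000
seg 2 [132.7°–207.6°] uniform, h=19: full span → s += 19 → s = 32.0000
seg 3 [207.6°–360°] uniform, h=24: θ=356.3° here. β=148.7, B=152.4. 24·148.7/152.4 = 23.4173 → s = 55.4173

55.4173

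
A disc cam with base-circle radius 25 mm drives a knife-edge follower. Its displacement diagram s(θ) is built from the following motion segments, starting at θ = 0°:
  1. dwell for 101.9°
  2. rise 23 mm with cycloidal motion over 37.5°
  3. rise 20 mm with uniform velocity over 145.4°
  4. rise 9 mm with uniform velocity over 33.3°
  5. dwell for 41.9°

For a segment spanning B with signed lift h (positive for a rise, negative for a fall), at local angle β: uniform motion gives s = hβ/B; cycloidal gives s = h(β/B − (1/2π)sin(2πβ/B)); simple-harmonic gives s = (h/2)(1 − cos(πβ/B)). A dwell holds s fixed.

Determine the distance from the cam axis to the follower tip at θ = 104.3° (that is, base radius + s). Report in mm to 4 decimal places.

seg 1 [0°–101.9°] dwell: s stays 0.0000
seg 2 [101.9°–139.4°] cycloidal, h=23: θ=104.3° here. β=2.4, B=37.5. 23·(0.0640 − sin(2π·0.0640)/(2π)) = 0.0394 → s = 0.0394
radial distance = base radius + s = 25 + 0.0394 = 25.0394

25.0394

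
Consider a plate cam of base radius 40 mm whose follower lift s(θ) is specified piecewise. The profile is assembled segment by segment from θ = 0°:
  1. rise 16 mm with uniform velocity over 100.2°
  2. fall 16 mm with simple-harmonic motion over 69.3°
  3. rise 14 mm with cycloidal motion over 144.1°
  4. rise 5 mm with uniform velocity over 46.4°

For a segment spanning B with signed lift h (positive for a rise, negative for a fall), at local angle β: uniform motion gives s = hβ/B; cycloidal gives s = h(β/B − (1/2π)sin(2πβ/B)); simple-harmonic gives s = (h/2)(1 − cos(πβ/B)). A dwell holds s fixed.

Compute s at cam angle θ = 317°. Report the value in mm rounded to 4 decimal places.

seg 1 [0°–100.2°] uniform, h=16: full span → s += 16 → s = 16.0000
seg 2 [100.2°–169.5°] simple-harmonic, h=-16: full span → s += -16 → s = 0.0000
seg 3 [169.5°–313.6°] cycloidal, h=14: full span → s += 14 → s = 14.0000
seg 4 [313.6°–360°] uniform, h=5: θ=317° here. β=3.4, B=46.4. 5·3.4/46.4 = 0.3664 → s = 14.3664

14.3664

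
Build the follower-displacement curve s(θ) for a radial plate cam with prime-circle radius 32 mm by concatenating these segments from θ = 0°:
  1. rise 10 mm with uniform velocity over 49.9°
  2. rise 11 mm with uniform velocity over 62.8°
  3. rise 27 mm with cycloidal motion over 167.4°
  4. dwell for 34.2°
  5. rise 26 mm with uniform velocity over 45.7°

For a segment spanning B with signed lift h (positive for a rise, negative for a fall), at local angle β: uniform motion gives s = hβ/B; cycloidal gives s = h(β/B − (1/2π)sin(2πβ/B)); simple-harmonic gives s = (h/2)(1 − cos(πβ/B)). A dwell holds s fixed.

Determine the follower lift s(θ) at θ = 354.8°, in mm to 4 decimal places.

seg 1 [0°–49.9°] uniform, h=10: full span → s += 10 → s = 10.0000
seg 2 [49.9°–112.7°] uniform, h=11: full span → s += 11 → s = 21.0000
seg 3 [112.7°–280.1°] cycloidal, h=27: full span → s += 27 → s = 48.0000
seg 4 [280.1°–314.3°] dwell: s stays 48.0000
seg 5 [314.3°–360°] uniform, h=26: θ=354.8° here. β=40.5, B=45.7. 26·40.5/45.7 = 23.0416 → s = 71.0416

71.0416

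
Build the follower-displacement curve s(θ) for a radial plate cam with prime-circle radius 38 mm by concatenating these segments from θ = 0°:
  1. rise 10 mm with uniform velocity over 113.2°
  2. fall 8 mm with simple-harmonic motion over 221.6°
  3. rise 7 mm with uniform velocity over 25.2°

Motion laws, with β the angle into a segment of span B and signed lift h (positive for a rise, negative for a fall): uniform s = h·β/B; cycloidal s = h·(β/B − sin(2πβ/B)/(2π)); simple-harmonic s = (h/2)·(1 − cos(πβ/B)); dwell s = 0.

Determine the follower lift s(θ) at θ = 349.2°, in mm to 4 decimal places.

seg 1 [0°–113.2°] uniform, h=10: full span → s += 10 → s = 10.0000
seg 2 [113.2°–334.8°] simple-harmonic, h=-8: full span → s += -8 → s = 2.0000
seg 3 [334.8°–360°] uniform, h=7: θ=349.2° here. β=14.4, B=25.2. 7·14.4/25.2 = 4.0000 → s = 6.0000

6.0000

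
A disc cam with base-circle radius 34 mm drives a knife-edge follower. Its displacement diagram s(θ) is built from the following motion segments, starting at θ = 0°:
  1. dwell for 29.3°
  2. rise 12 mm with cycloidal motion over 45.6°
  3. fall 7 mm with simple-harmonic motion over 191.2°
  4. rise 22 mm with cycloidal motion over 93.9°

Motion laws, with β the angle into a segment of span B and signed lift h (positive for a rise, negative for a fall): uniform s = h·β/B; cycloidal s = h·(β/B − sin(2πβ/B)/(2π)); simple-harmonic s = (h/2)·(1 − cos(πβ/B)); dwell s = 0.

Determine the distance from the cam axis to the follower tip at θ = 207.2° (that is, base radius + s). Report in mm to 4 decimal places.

seg 1 [0°–29.3°] dwell: s stays 0.0000
seg 2 [29.3°–74.9°] cycloidal, h=12: full span → s += 12 → s = 12.0000
seg 3 [74.9°–266.1°] simple-harmonic, h=-7: θ=207.2° here. β=132.3, B=191.2. -7/2·(1 − cos(π·0.6919)) = -5.4849 → s = 6.5151
radial distance = base radius + s = 34 + 6.5151 = 40.5151

40.5151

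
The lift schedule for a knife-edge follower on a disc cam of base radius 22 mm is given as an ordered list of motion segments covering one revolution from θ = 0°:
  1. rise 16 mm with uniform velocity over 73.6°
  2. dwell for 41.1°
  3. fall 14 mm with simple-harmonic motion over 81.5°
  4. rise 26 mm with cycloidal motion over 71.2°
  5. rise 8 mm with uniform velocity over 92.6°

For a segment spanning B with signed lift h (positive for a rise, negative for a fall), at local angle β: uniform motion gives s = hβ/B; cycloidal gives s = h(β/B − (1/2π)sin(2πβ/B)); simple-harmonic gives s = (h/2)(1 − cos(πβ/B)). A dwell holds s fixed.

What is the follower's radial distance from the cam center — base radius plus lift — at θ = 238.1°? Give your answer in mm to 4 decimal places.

seg 1 [0°–73.6°] uniform, h=16: full span → s += 16 → s = 16.0000
seg 2 [73.6°–114.7°] dwell: s stays 16.0000
seg 3 [114.7°–196.2°] simple-harmonic, h=-14: full span → s += -14 → s = 2.0000
seg 4 [196.2°–267.4°] cycloidal, h=26: θ=238.1° here. β=41.9, B=71.2. 26·(0.5885 − sin(2π·0.5885)/(2π)) = 17.4844 → s = 19.4844
radial distance = base radius + s = 22 + 19.4844 = 41.4844

41.4844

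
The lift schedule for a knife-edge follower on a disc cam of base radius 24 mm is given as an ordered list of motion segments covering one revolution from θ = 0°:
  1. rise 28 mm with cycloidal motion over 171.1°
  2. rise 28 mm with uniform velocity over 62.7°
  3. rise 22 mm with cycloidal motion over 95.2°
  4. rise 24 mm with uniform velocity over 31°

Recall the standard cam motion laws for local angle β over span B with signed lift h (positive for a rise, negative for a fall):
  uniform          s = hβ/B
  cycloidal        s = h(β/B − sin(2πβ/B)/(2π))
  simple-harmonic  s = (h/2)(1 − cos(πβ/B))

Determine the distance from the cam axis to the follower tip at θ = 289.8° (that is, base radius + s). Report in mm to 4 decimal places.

seg 1 [0°–171.1°] cycloidal, h=28: full span → s += 28 → s = 28.0000
seg 2 [171.1°–233.8°] uniform, h=28: full span → s += 28 → s = 56.0000
seg 3 [233.8°–329°] cycloidal, h=22: θ=289.8° here. β=56, B=95.2. 22·(0.5882 − sin(2π·0.5882)/(2π)) = 14.7844 → s = 70.7844
radial distance = base radius + s = 24 + 70.7844 = 94.7844

94.7844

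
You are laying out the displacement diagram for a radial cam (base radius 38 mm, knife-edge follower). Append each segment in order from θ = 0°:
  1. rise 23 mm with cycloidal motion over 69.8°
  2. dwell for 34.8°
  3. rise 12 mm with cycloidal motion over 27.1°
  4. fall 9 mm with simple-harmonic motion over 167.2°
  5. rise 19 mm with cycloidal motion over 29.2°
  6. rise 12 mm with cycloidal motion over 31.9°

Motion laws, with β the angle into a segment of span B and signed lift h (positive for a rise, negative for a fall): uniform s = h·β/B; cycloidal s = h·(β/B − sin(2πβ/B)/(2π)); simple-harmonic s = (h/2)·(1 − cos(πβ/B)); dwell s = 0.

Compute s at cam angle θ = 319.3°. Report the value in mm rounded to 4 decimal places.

seg 1 [0°–69.8°] cycloidal, h=23: full span → s += 23 → s = 23.0000
seg 2 [69.8°–104.6°] dwell: s stays 23.0000
seg 3 [104.6°–131.7°] cycloidal, h=12: full span → s += 12 → s = 35.0000
seg 4 [131.7°–298.9°] simple-harmonic, h=-9: full span → s += -9 → s = 26.0000
seg 5 [298.9°–328.1°] cycloidal, h=19: θ=319.3° here. β=20.4, B=29.2. 19·(0.6986 − sin(2π·0.6986)/(2π)) = 16.1418 → s = 42.1418

42.1418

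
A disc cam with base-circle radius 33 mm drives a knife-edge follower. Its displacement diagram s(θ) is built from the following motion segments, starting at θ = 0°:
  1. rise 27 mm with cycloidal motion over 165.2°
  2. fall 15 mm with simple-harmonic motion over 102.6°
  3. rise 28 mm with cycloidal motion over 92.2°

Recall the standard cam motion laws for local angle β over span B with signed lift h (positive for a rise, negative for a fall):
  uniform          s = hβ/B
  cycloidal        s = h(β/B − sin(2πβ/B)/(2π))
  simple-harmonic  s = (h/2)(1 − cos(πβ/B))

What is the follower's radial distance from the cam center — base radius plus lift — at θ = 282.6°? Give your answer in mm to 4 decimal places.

seg 1 [0°–165.2°] cycloidal, h=27: full span → s += 27 → s = 27.0000
seg 2 [165.2°–267.8°] simple-harmonic, h=-15: full span → s += -15 → s = 12.0000
seg 3 [267.8°–360°] cycloidal, h=28: θ=282.6° here. β=14.8, B=92.2. 28·(0.1605 − sin(2π·0.1605)/(2π)) = 0.7242 → s = 12.7242
radial distance = base radius + s = 33 + 12.7242 = 45.7242

45.7242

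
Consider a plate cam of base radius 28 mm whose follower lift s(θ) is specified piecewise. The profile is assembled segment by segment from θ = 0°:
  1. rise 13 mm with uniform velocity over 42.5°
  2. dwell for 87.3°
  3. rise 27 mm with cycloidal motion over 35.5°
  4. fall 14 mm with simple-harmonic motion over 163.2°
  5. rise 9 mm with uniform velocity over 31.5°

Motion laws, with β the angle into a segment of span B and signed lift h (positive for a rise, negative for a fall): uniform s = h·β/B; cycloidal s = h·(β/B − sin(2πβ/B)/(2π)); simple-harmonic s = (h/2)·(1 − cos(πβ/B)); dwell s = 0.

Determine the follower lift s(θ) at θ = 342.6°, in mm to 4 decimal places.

seg 1 [0°–42.5°] uniform, h=13: full span → s += 13 → s = 13.0000
seg 2 [42.5°–129.8°] dwell: s stays 13.0000
seg 3 [129.8°–165.3°] cycloidal, h=27: full span → s += 27 → s = 40.0000
seg 4 [165.3°–328.5°] simple-harmonic, h=-14: full span → s += -14 → s = 26.0000
seg 5 [328.5°–360°] uniform, h=9: θ=342.6° here. β=14.1, B=31.5. 9·14.1/31.5 = 4.0286 → s = 30.0286

30.0286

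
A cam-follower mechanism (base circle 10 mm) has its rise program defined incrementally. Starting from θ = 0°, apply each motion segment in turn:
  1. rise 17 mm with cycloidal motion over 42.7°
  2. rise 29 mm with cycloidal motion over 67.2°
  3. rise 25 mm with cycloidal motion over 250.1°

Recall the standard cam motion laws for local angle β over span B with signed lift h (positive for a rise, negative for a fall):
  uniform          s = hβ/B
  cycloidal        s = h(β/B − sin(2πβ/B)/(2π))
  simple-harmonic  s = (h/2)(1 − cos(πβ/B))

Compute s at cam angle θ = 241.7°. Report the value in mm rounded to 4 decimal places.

seg 1 [0°–42.7°] cycloidal, h=17: full span → s += 17 → s = 17.0000
seg 2 [42.7°–109.9°] cycloidal, h=29: full span → s += 29 → s = 46.0000
seg 3 [109.9°–360°] cycloidal, h=25: θ=241.7° here. β=131.8, B=250.1. 25·(0.5270 − sin(2π·0.5270)/(2π)) = 13.8462 → s = 59.8462

59.8462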